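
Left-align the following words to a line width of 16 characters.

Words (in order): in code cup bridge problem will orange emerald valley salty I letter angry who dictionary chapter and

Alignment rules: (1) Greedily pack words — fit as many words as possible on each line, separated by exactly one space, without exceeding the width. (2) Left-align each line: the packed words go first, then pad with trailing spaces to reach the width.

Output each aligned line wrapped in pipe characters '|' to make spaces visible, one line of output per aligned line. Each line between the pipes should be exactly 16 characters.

Answer: |in code cup     |
|bridge problem  |
|will orange     |
|emerald valley  |
|salty I letter  |
|angry who       |
|dictionary      |
|chapter and     |

Derivation:
Line 1: ['in', 'code', 'cup'] (min_width=11, slack=5)
Line 2: ['bridge', 'problem'] (min_width=14, slack=2)
Line 3: ['will', 'orange'] (min_width=11, slack=5)
Line 4: ['emerald', 'valley'] (min_width=14, slack=2)
Line 5: ['salty', 'I', 'letter'] (min_width=14, slack=2)
Line 6: ['angry', 'who'] (min_width=9, slack=7)
Line 7: ['dictionary'] (min_width=10, slack=6)
Line 8: ['chapter', 'and'] (min_width=11, slack=5)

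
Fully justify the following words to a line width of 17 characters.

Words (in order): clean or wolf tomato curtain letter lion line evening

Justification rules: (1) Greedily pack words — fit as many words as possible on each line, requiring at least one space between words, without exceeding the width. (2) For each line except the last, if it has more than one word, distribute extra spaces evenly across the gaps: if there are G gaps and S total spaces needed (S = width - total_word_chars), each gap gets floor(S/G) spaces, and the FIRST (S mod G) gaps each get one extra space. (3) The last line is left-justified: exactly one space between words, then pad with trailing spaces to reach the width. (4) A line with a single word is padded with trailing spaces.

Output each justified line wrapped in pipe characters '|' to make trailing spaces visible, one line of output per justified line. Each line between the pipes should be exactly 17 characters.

Line 1: ['clean', 'or', 'wolf'] (min_width=13, slack=4)
Line 2: ['tomato', 'curtain'] (min_width=14, slack=3)
Line 3: ['letter', 'lion', 'line'] (min_width=16, slack=1)
Line 4: ['evening'] (min_width=7, slack=10)

Answer: |clean   or   wolf|
|tomato    curtain|
|letter  lion line|
|evening          |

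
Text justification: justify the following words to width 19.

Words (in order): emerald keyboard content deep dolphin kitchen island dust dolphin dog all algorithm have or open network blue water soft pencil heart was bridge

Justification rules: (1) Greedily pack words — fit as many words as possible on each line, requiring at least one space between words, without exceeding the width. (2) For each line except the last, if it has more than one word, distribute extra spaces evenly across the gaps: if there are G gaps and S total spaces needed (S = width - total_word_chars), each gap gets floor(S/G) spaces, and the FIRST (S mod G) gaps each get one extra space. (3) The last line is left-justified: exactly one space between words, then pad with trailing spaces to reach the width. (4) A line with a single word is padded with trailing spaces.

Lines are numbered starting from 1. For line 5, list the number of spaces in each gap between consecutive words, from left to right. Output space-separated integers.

Answer: 2 2

Derivation:
Line 1: ['emerald', 'keyboard'] (min_width=16, slack=3)
Line 2: ['content', 'deep'] (min_width=12, slack=7)
Line 3: ['dolphin', 'kitchen'] (min_width=15, slack=4)
Line 4: ['island', 'dust', 'dolphin'] (min_width=19, slack=0)
Line 5: ['dog', 'all', 'algorithm'] (min_width=17, slack=2)
Line 6: ['have', 'or', 'open'] (min_width=12, slack=7)
Line 7: ['network', 'blue', 'water'] (min_width=18, slack=1)
Line 8: ['soft', 'pencil', 'heart'] (min_width=17, slack=2)
Line 9: ['was', 'bridge'] (min_width=10, slack=9)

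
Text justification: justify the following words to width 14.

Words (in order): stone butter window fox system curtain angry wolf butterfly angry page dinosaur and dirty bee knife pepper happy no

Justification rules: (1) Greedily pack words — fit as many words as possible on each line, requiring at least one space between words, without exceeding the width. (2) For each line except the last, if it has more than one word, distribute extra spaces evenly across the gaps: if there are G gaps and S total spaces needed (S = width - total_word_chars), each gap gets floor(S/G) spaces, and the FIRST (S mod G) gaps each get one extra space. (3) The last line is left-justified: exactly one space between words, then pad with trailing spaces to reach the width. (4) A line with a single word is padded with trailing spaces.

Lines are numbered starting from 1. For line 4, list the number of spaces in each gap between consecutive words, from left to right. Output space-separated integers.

Line 1: ['stone', 'butter'] (min_width=12, slack=2)
Line 2: ['window', 'fox'] (min_width=10, slack=4)
Line 3: ['system', 'curtain'] (min_width=14, slack=0)
Line 4: ['angry', 'wolf'] (min_width=10, slack=4)
Line 5: ['butterfly'] (min_width=9, slack=5)
Line 6: ['angry', 'page'] (min_width=10, slack=4)
Line 7: ['dinosaur', 'and'] (min_width=12, slack=2)
Line 8: ['dirty', 'bee'] (min_width=9, slack=5)
Line 9: ['knife', 'pepper'] (min_width=12, slack=2)
Line 10: ['happy', 'no'] (min_width=8, slack=6)

Answer: 5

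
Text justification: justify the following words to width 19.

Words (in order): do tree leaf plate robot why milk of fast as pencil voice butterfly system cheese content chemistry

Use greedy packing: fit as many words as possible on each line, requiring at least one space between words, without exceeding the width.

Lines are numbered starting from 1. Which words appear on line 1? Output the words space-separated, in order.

Line 1: ['do', 'tree', 'leaf', 'plate'] (min_width=18, slack=1)
Line 2: ['robot', 'why', 'milk', 'of'] (min_width=17, slack=2)
Line 3: ['fast', 'as', 'pencil'] (min_width=14, slack=5)
Line 4: ['voice', 'butterfly'] (min_width=15, slack=4)
Line 5: ['system', 'cheese'] (min_width=13, slack=6)
Line 6: ['content', 'chemistry'] (min_width=17, slack=2)

Answer: do tree leaf plate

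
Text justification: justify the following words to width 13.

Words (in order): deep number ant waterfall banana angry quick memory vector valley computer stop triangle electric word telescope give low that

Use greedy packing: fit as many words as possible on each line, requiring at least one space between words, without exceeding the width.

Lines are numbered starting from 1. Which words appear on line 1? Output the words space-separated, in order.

Answer: deep number

Derivation:
Line 1: ['deep', 'number'] (min_width=11, slack=2)
Line 2: ['ant', 'waterfall'] (min_width=13, slack=0)
Line 3: ['banana', 'angry'] (min_width=12, slack=1)
Line 4: ['quick', 'memory'] (min_width=12, slack=1)
Line 5: ['vector', 'valley'] (min_width=13, slack=0)
Line 6: ['computer', 'stop'] (min_width=13, slack=0)
Line 7: ['triangle'] (min_width=8, slack=5)
Line 8: ['electric', 'word'] (min_width=13, slack=0)
Line 9: ['telescope'] (min_width=9, slack=4)
Line 10: ['give', 'low', 'that'] (min_width=13, slack=0)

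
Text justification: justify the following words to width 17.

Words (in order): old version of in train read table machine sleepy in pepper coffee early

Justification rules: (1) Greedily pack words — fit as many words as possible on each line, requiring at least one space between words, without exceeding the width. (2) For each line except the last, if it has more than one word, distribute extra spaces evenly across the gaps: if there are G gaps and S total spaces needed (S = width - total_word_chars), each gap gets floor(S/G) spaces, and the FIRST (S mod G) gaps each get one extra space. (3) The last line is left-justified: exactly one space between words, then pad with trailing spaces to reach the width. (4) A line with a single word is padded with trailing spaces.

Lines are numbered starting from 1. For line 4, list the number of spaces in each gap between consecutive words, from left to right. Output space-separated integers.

Answer: 5

Derivation:
Line 1: ['old', 'version', 'of', 'in'] (min_width=17, slack=0)
Line 2: ['train', 'read', 'table'] (min_width=16, slack=1)
Line 3: ['machine', 'sleepy', 'in'] (min_width=17, slack=0)
Line 4: ['pepper', 'coffee'] (min_width=13, slack=4)
Line 5: ['early'] (min_width=5, slack=12)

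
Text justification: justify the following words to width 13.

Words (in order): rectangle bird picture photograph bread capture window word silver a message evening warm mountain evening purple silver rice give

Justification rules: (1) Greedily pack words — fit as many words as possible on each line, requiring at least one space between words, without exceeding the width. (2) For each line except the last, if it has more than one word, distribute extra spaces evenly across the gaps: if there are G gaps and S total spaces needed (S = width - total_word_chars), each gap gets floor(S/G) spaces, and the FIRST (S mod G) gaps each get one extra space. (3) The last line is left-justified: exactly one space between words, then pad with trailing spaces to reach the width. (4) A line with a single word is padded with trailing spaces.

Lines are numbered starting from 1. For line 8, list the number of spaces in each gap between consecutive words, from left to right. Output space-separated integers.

Answer: 2

Derivation:
Line 1: ['rectangle'] (min_width=9, slack=4)
Line 2: ['bird', 'picture'] (min_width=12, slack=1)
Line 3: ['photograph'] (min_width=10, slack=3)
Line 4: ['bread', 'capture'] (min_width=13, slack=0)
Line 5: ['window', 'word'] (min_width=11, slack=2)
Line 6: ['silver', 'a'] (min_width=8, slack=5)
Line 7: ['message'] (min_width=7, slack=6)
Line 8: ['evening', 'warm'] (min_width=12, slack=1)
Line 9: ['mountain'] (min_width=8, slack=5)
Line 10: ['evening'] (min_width=7, slack=6)
Line 11: ['purple', 'silver'] (min_width=13, slack=0)
Line 12: ['rice', 'give'] (min_width=9, slack=4)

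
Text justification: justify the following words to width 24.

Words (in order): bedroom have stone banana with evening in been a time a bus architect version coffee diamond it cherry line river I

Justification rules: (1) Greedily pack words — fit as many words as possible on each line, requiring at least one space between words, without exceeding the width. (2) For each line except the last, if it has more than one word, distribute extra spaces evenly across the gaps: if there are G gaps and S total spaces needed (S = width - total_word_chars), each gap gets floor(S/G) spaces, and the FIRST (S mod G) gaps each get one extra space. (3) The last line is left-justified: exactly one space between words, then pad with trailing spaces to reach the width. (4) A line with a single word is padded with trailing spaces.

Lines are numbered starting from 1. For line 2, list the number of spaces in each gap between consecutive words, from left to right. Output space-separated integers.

Answer: 2 2 1

Derivation:
Line 1: ['bedroom', 'have', 'stone'] (min_width=18, slack=6)
Line 2: ['banana', 'with', 'evening', 'in'] (min_width=22, slack=2)
Line 3: ['been', 'a', 'time', 'a', 'bus'] (min_width=17, slack=7)
Line 4: ['architect', 'version', 'coffee'] (min_width=24, slack=0)
Line 5: ['diamond', 'it', 'cherry', 'line'] (min_width=22, slack=2)
Line 6: ['river', 'I'] (min_width=7, slack=17)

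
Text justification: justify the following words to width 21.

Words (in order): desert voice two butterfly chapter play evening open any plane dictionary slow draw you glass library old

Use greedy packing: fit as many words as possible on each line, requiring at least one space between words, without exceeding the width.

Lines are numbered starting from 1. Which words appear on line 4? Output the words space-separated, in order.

Line 1: ['desert', 'voice', 'two'] (min_width=16, slack=5)
Line 2: ['butterfly', 'chapter'] (min_width=17, slack=4)
Line 3: ['play', 'evening', 'open', 'any'] (min_width=21, slack=0)
Line 4: ['plane', 'dictionary', 'slow'] (min_width=21, slack=0)
Line 5: ['draw', 'you', 'glass'] (min_width=14, slack=7)
Line 6: ['library', 'old'] (min_width=11, slack=10)

Answer: plane dictionary slow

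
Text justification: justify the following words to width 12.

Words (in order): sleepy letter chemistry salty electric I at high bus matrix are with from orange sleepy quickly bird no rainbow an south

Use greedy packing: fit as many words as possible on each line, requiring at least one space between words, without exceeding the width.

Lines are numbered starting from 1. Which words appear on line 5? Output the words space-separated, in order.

Line 1: ['sleepy'] (min_width=6, slack=6)
Line 2: ['letter'] (min_width=6, slack=6)
Line 3: ['chemistry'] (min_width=9, slack=3)
Line 4: ['salty'] (min_width=5, slack=7)
Line 5: ['electric', 'I'] (min_width=10, slack=2)
Line 6: ['at', 'high', 'bus'] (min_width=11, slack=1)
Line 7: ['matrix', 'are'] (min_width=10, slack=2)
Line 8: ['with', 'from'] (min_width=9, slack=3)
Line 9: ['orange'] (min_width=6, slack=6)
Line 10: ['sleepy'] (min_width=6, slack=6)
Line 11: ['quickly', 'bird'] (min_width=12, slack=0)
Line 12: ['no', 'rainbow'] (min_width=10, slack=2)
Line 13: ['an', 'south'] (min_width=8, slack=4)

Answer: electric I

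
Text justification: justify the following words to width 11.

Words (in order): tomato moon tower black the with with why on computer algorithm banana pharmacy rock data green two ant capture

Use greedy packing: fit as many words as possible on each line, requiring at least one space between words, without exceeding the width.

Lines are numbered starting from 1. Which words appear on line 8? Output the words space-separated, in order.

Answer: pharmacy

Derivation:
Line 1: ['tomato', 'moon'] (min_width=11, slack=0)
Line 2: ['tower', 'black'] (min_width=11, slack=0)
Line 3: ['the', 'with'] (min_width=8, slack=3)
Line 4: ['with', 'why', 'on'] (min_width=11, slack=0)
Line 5: ['computer'] (min_width=8, slack=3)
Line 6: ['algorithm'] (min_width=9, slack=2)
Line 7: ['banana'] (min_width=6, slack=5)
Line 8: ['pharmacy'] (min_width=8, slack=3)
Line 9: ['rock', 'data'] (min_width=9, slack=2)
Line 10: ['green', 'two'] (min_width=9, slack=2)
Line 11: ['ant', 'capture'] (min_width=11, slack=0)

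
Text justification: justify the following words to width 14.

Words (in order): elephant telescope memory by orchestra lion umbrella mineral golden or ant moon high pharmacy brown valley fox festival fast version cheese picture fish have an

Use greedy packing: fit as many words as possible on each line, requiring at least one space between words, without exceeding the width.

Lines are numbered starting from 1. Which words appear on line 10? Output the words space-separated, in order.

Line 1: ['elephant'] (min_width=8, slack=6)
Line 2: ['telescope'] (min_width=9, slack=5)
Line 3: ['memory', 'by'] (min_width=9, slack=5)
Line 4: ['orchestra', 'lion'] (min_width=14, slack=0)
Line 5: ['umbrella'] (min_width=8, slack=6)
Line 6: ['mineral', 'golden'] (min_width=14, slack=0)
Line 7: ['or', 'ant', 'moon'] (min_width=11, slack=3)
Line 8: ['high', 'pharmacy'] (min_width=13, slack=1)
Line 9: ['brown', 'valley'] (min_width=12, slack=2)
Line 10: ['fox', 'festival'] (min_width=12, slack=2)
Line 11: ['fast', 'version'] (min_width=12, slack=2)
Line 12: ['cheese', 'picture'] (min_width=14, slack=0)
Line 13: ['fish', 'have', 'an'] (min_width=12, slack=2)

Answer: fox festival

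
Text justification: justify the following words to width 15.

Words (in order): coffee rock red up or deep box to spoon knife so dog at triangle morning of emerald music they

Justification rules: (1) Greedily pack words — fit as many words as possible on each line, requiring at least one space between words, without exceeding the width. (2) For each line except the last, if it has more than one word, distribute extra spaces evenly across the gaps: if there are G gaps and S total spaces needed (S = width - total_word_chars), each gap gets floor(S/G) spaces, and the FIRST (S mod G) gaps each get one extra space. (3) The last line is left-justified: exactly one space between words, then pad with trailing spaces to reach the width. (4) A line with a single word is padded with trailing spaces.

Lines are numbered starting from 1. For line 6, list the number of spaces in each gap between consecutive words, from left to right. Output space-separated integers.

Line 1: ['coffee', 'rock', 'red'] (min_width=15, slack=0)
Line 2: ['up', 'or', 'deep', 'box'] (min_width=14, slack=1)
Line 3: ['to', 'spoon', 'knife'] (min_width=14, slack=1)
Line 4: ['so', 'dog', 'at'] (min_width=9, slack=6)
Line 5: ['triangle'] (min_width=8, slack=7)
Line 6: ['morning', 'of'] (min_width=10, slack=5)
Line 7: ['emerald', 'music'] (min_width=13, slack=2)
Line 8: ['they'] (min_width=4, slack=11)

Answer: 6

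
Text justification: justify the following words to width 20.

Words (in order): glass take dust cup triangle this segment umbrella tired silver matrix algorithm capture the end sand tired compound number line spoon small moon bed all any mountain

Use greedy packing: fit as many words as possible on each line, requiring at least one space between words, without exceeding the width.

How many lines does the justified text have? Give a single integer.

Answer: 9

Derivation:
Line 1: ['glass', 'take', 'dust', 'cup'] (min_width=19, slack=1)
Line 2: ['triangle', 'this'] (min_width=13, slack=7)
Line 3: ['segment', 'umbrella'] (min_width=16, slack=4)
Line 4: ['tired', 'silver', 'matrix'] (min_width=19, slack=1)
Line 5: ['algorithm', 'capture'] (min_width=17, slack=3)
Line 6: ['the', 'end', 'sand', 'tired'] (min_width=18, slack=2)
Line 7: ['compound', 'number', 'line'] (min_width=20, slack=0)
Line 8: ['spoon', 'small', 'moon', 'bed'] (min_width=20, slack=0)
Line 9: ['all', 'any', 'mountain'] (min_width=16, slack=4)
Total lines: 9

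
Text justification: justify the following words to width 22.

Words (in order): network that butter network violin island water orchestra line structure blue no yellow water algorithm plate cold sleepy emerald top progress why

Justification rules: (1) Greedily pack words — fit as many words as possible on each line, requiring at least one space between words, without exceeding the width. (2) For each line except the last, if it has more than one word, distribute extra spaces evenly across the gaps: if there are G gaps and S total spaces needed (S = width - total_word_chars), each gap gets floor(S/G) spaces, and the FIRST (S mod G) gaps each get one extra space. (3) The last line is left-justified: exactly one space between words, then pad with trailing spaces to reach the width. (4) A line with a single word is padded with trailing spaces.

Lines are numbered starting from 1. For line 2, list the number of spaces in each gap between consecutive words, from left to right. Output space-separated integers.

Line 1: ['network', 'that', 'butter'] (min_width=19, slack=3)
Line 2: ['network', 'violin', 'island'] (min_width=21, slack=1)
Line 3: ['water', 'orchestra', 'line'] (min_width=20, slack=2)
Line 4: ['structure', 'blue', 'no'] (min_width=17, slack=5)
Line 5: ['yellow', 'water', 'algorithm'] (min_width=22, slack=0)
Line 6: ['plate', 'cold', 'sleepy'] (min_width=17, slack=5)
Line 7: ['emerald', 'top', 'progress'] (min_width=20, slack=2)
Line 8: ['why'] (min_width=3, slack=19)

Answer: 2 1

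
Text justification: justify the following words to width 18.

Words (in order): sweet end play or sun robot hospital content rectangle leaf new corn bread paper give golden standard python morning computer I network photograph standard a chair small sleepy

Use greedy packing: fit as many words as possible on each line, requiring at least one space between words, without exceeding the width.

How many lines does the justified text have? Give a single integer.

Answer: 11

Derivation:
Line 1: ['sweet', 'end', 'play', 'or'] (min_width=17, slack=1)
Line 2: ['sun', 'robot', 'hospital'] (min_width=18, slack=0)
Line 3: ['content', 'rectangle'] (min_width=17, slack=1)
Line 4: ['leaf', 'new', 'corn'] (min_width=13, slack=5)
Line 5: ['bread', 'paper', 'give'] (min_width=16, slack=2)
Line 6: ['golden', 'standard'] (min_width=15, slack=3)
Line 7: ['python', 'morning'] (min_width=14, slack=4)
Line 8: ['computer', 'I', 'network'] (min_width=18, slack=0)
Line 9: ['photograph'] (min_width=10, slack=8)
Line 10: ['standard', 'a', 'chair'] (min_width=16, slack=2)
Line 11: ['small', 'sleepy'] (min_width=12, slack=6)
Total lines: 11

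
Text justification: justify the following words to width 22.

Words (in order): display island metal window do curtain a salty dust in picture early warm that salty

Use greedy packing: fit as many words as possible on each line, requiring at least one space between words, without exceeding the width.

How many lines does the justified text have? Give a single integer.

Answer: 4

Derivation:
Line 1: ['display', 'island', 'metal'] (min_width=20, slack=2)
Line 2: ['window', 'do', 'curtain', 'a'] (min_width=19, slack=3)
Line 3: ['salty', 'dust', 'in', 'picture'] (min_width=21, slack=1)
Line 4: ['early', 'warm', 'that', 'salty'] (min_width=21, slack=1)
Total lines: 4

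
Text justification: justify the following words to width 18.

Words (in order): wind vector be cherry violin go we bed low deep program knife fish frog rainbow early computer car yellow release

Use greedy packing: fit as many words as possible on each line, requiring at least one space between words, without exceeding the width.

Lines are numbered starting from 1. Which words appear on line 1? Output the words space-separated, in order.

Line 1: ['wind', 'vector', 'be'] (min_width=14, slack=4)
Line 2: ['cherry', 'violin', 'go'] (min_width=16, slack=2)
Line 3: ['we', 'bed', 'low', 'deep'] (min_width=15, slack=3)
Line 4: ['program', 'knife', 'fish'] (min_width=18, slack=0)
Line 5: ['frog', 'rainbow', 'early'] (min_width=18, slack=0)
Line 6: ['computer', 'car'] (min_width=12, slack=6)
Line 7: ['yellow', 'release'] (min_width=14, slack=4)

Answer: wind vector be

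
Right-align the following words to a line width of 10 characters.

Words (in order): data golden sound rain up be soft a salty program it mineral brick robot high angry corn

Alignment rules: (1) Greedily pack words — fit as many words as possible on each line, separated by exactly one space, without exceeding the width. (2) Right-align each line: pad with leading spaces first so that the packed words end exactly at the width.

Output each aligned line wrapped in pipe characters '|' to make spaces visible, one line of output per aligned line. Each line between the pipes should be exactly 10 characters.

Line 1: ['data'] (min_width=4, slack=6)
Line 2: ['golden'] (min_width=6, slack=4)
Line 3: ['sound', 'rain'] (min_width=10, slack=0)
Line 4: ['up', 'be', 'soft'] (min_width=10, slack=0)
Line 5: ['a', 'salty'] (min_width=7, slack=3)
Line 6: ['program', 'it'] (min_width=10, slack=0)
Line 7: ['mineral'] (min_width=7, slack=3)
Line 8: ['brick'] (min_width=5, slack=5)
Line 9: ['robot', 'high'] (min_width=10, slack=0)
Line 10: ['angry', 'corn'] (min_width=10, slack=0)

Answer: |      data|
|    golden|
|sound rain|
|up be soft|
|   a salty|
|program it|
|   mineral|
|     brick|
|robot high|
|angry corn|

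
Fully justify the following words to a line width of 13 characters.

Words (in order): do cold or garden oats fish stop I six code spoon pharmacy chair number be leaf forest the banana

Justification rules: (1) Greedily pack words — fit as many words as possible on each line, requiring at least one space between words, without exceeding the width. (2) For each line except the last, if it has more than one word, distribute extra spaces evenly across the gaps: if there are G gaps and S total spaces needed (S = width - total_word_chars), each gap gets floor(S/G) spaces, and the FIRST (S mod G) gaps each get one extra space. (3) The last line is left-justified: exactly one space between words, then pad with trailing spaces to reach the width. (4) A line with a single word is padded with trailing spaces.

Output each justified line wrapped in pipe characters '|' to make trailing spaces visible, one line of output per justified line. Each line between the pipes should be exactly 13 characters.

Answer: |do   cold  or|
|garden   oats|
|fish  stop  I|
|six      code|
|spoon        |
|pharmacy     |
|chair  number|
|be       leaf|
|forest    the|
|banana       |

Derivation:
Line 1: ['do', 'cold', 'or'] (min_width=10, slack=3)
Line 2: ['garden', 'oats'] (min_width=11, slack=2)
Line 3: ['fish', 'stop', 'I'] (min_width=11, slack=2)
Line 4: ['six', 'code'] (min_width=8, slack=5)
Line 5: ['spoon'] (min_width=5, slack=8)
Line 6: ['pharmacy'] (min_width=8, slack=5)
Line 7: ['chair', 'number'] (min_width=12, slack=1)
Line 8: ['be', 'leaf'] (min_width=7, slack=6)
Line 9: ['forest', 'the'] (min_width=10, slack=3)
Line 10: ['banana'] (min_width=6, slack=7)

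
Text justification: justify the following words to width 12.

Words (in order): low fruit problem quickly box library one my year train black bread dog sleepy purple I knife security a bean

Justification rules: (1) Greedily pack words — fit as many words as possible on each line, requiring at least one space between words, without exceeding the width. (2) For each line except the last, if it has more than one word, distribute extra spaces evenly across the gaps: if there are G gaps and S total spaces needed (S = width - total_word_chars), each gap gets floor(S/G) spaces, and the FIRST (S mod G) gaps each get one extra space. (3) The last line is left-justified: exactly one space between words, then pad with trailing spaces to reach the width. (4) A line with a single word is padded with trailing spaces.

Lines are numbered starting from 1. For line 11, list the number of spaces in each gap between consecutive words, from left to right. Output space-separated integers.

Line 1: ['low', 'fruit'] (min_width=9, slack=3)
Line 2: ['problem'] (min_width=7, slack=5)
Line 3: ['quickly', 'box'] (min_width=11, slack=1)
Line 4: ['library', 'one'] (min_width=11, slack=1)
Line 5: ['my', 'year'] (min_width=7, slack=5)
Line 6: ['train', 'black'] (min_width=11, slack=1)
Line 7: ['bread', 'dog'] (min_width=9, slack=3)
Line 8: ['sleepy'] (min_width=6, slack=6)
Line 9: ['purple', 'I'] (min_width=8, slack=4)
Line 10: ['knife'] (min_width=5, slack=7)
Line 11: ['security', 'a'] (min_width=10, slack=2)
Line 12: ['bean'] (min_width=4, slack=8)

Answer: 3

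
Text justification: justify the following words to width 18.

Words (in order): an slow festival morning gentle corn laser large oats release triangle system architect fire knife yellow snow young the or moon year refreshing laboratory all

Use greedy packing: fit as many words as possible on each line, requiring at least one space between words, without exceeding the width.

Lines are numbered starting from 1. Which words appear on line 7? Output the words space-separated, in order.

Line 1: ['an', 'slow', 'festival'] (min_width=16, slack=2)
Line 2: ['morning', 'gentle'] (min_width=14, slack=4)
Line 3: ['corn', 'laser', 'large'] (min_width=16, slack=2)
Line 4: ['oats', 'release'] (min_width=12, slack=6)
Line 5: ['triangle', 'system'] (min_width=15, slack=3)
Line 6: ['architect', 'fire'] (min_width=14, slack=4)
Line 7: ['knife', 'yellow', 'snow'] (min_width=17, slack=1)
Line 8: ['young', 'the', 'or', 'moon'] (min_width=17, slack=1)
Line 9: ['year', 'refreshing'] (min_width=15, slack=3)
Line 10: ['laboratory', 'all'] (min_width=14, slack=4)

Answer: knife yellow snow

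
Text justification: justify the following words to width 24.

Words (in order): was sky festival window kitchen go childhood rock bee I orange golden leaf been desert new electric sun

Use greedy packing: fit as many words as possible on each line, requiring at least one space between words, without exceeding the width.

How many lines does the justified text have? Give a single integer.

Line 1: ['was', 'sky', 'festival', 'window'] (min_width=23, slack=1)
Line 2: ['kitchen', 'go', 'childhood'] (min_width=20, slack=4)
Line 3: ['rock', 'bee', 'I', 'orange', 'golden'] (min_width=24, slack=0)
Line 4: ['leaf', 'been', 'desert', 'new'] (min_width=20, slack=4)
Line 5: ['electric', 'sun'] (min_width=12, slack=12)
Total lines: 5

Answer: 5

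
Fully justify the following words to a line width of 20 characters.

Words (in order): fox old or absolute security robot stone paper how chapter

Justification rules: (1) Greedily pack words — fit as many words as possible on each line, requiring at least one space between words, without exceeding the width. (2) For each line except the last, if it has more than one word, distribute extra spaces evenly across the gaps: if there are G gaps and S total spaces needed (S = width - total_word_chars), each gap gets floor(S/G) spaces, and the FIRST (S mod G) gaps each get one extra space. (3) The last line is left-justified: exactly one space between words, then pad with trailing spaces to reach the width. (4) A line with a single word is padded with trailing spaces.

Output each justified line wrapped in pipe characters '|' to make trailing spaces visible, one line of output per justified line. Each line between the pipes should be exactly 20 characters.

Line 1: ['fox', 'old', 'or', 'absolute'] (min_width=19, slack=1)
Line 2: ['security', 'robot', 'stone'] (min_width=20, slack=0)
Line 3: ['paper', 'how', 'chapter'] (min_width=17, slack=3)

Answer: |fox  old or absolute|
|security robot stone|
|paper how chapter   |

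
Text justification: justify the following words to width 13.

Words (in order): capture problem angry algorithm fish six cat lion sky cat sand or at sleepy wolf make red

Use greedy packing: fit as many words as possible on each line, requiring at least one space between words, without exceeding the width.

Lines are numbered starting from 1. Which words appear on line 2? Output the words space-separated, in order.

Line 1: ['capture'] (min_width=7, slack=6)
Line 2: ['problem', 'angry'] (min_width=13, slack=0)
Line 3: ['algorithm'] (min_width=9, slack=4)
Line 4: ['fish', 'six', 'cat'] (min_width=12, slack=1)
Line 5: ['lion', 'sky', 'cat'] (min_width=12, slack=1)
Line 6: ['sand', 'or', 'at'] (min_width=10, slack=3)
Line 7: ['sleepy', 'wolf'] (min_width=11, slack=2)
Line 8: ['make', 'red'] (min_width=8, slack=5)

Answer: problem angry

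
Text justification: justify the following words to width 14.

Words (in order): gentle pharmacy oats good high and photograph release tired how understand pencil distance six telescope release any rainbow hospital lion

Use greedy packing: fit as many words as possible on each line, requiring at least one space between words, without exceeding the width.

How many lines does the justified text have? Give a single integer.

Line 1: ['gentle'] (min_width=6, slack=8)
Line 2: ['pharmacy', 'oats'] (min_width=13, slack=1)
Line 3: ['good', 'high', 'and'] (min_width=13, slack=1)
Line 4: ['photograph'] (min_width=10, slack=4)
Line 5: ['release', 'tired'] (min_width=13, slack=1)
Line 6: ['how', 'understand'] (min_width=14, slack=0)
Line 7: ['pencil'] (min_width=6, slack=8)
Line 8: ['distance', 'six'] (min_width=12, slack=2)
Line 9: ['telescope'] (min_width=9, slack=5)
Line 10: ['release', 'any'] (min_width=11, slack=3)
Line 11: ['rainbow'] (min_width=7, slack=7)
Line 12: ['hospital', 'lion'] (min_width=13, slack=1)
Total lines: 12

Answer: 12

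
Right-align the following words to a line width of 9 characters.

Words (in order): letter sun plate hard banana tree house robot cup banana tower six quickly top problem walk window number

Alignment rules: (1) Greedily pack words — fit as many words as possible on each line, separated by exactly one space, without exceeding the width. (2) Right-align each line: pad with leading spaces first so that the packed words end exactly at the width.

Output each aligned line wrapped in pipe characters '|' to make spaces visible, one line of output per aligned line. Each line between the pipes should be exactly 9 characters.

Answer: |   letter|
|sun plate|
|     hard|
|   banana|
|     tree|
|    house|
|robot cup|
|   banana|
|tower six|
|  quickly|
|      top|
|  problem|
|     walk|
|   window|
|   number|

Derivation:
Line 1: ['letter'] (min_width=6, slack=3)
Line 2: ['sun', 'plate'] (min_width=9, slack=0)
Line 3: ['hard'] (min_width=4, slack=5)
Line 4: ['banana'] (min_width=6, slack=3)
Line 5: ['tree'] (min_width=4, slack=5)
Line 6: ['house'] (min_width=5, slack=4)
Line 7: ['robot', 'cup'] (min_width=9, slack=0)
Line 8: ['banana'] (min_width=6, slack=3)
Line 9: ['tower', 'six'] (min_width=9, slack=0)
Line 10: ['quickly'] (min_width=7, slack=2)
Line 11: ['top'] (min_width=3, slack=6)
Line 12: ['problem'] (min_width=7, slack=2)
Line 13: ['walk'] (min_width=4, slack=5)
Line 14: ['window'] (min_width=6, slack=3)
Line 15: ['number'] (min_width=6, slack=3)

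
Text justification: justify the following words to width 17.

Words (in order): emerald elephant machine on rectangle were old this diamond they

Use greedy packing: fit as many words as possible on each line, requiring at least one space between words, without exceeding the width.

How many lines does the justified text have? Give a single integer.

Line 1: ['emerald', 'elephant'] (min_width=16, slack=1)
Line 2: ['machine', 'on'] (min_width=10, slack=7)
Line 3: ['rectangle', 'were'] (min_width=14, slack=3)
Line 4: ['old', 'this', 'diamond'] (min_width=16, slack=1)
Line 5: ['they'] (min_width=4, slack=13)
Total lines: 5

Answer: 5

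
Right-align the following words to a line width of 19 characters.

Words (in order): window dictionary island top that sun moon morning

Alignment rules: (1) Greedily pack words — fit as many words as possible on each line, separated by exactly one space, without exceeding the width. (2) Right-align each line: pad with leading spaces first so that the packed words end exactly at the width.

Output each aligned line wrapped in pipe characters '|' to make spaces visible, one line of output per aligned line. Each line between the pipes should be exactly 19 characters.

Line 1: ['window', 'dictionary'] (min_width=17, slack=2)
Line 2: ['island', 'top', 'that', 'sun'] (min_width=19, slack=0)
Line 3: ['moon', 'morning'] (min_width=12, slack=7)

Answer: |  window dictionary|
|island top that sun|
|       moon morning|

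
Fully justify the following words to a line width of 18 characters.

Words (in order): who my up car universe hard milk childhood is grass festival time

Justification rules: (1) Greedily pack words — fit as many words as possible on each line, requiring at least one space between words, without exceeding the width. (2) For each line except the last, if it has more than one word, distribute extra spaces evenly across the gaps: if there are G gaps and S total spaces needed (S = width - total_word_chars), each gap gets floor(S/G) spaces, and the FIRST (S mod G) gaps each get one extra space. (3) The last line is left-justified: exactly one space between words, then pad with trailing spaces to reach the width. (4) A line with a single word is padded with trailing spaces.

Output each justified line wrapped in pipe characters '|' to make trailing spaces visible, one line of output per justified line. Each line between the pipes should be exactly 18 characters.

Answer: |who   my   up  car|
|universe hard milk|
|childhood is grass|
|festival time     |

Derivation:
Line 1: ['who', 'my', 'up', 'car'] (min_width=13, slack=5)
Line 2: ['universe', 'hard', 'milk'] (min_width=18, slack=0)
Line 3: ['childhood', 'is', 'grass'] (min_width=18, slack=0)
Line 4: ['festival', 'time'] (min_width=13, slack=5)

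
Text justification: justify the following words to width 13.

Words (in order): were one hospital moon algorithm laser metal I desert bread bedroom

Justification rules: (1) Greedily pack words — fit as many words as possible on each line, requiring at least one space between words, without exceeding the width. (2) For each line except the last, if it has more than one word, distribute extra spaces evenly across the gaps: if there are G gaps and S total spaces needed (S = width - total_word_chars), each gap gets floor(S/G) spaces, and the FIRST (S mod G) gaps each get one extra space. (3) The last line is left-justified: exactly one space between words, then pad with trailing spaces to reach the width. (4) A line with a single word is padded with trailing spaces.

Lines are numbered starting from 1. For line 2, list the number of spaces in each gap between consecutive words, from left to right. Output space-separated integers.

Line 1: ['were', 'one'] (min_width=8, slack=5)
Line 2: ['hospital', 'moon'] (min_width=13, slack=0)
Line 3: ['algorithm'] (min_width=9, slack=4)
Line 4: ['laser', 'metal', 'I'] (min_width=13, slack=0)
Line 5: ['desert', 'bread'] (min_width=12, slack=1)
Line 6: ['bedroom'] (min_width=7, slack=6)

Answer: 1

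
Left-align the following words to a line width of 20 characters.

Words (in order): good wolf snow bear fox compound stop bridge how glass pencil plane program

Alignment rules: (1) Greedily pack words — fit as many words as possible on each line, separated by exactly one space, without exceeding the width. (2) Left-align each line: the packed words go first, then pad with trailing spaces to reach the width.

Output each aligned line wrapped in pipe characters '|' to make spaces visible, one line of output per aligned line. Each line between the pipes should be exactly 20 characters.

Line 1: ['good', 'wolf', 'snow', 'bear'] (min_width=19, slack=1)
Line 2: ['fox', 'compound', 'stop'] (min_width=17, slack=3)
Line 3: ['bridge', 'how', 'glass'] (min_width=16, slack=4)
Line 4: ['pencil', 'plane', 'program'] (min_width=20, slack=0)

Answer: |good wolf snow bear |
|fox compound stop   |
|bridge how glass    |
|pencil plane program|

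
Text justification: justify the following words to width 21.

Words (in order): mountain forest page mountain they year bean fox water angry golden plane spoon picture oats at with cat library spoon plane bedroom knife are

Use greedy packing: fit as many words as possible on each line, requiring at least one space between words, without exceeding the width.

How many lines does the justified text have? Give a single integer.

Answer: 8

Derivation:
Line 1: ['mountain', 'forest', 'page'] (min_width=20, slack=1)
Line 2: ['mountain', 'they', 'year'] (min_width=18, slack=3)
Line 3: ['bean', 'fox', 'water', 'angry'] (min_width=20, slack=1)
Line 4: ['golden', 'plane', 'spoon'] (min_width=18, slack=3)
Line 5: ['picture', 'oats', 'at', 'with'] (min_width=20, slack=1)
Line 6: ['cat', 'library', 'spoon'] (min_width=17, slack=4)
Line 7: ['plane', 'bedroom', 'knife'] (min_width=19, slack=2)
Line 8: ['are'] (min_width=3, slack=18)
Total lines: 8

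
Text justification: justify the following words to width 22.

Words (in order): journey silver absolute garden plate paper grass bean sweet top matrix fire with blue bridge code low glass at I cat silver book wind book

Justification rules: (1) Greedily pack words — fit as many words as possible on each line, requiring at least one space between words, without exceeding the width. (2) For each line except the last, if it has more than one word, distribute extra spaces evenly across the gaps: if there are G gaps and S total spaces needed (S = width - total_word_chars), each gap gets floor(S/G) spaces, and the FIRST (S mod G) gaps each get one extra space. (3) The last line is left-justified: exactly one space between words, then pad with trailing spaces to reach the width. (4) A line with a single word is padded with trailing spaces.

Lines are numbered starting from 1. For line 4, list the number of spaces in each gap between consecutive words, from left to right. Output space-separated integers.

Answer: 2 2 1

Derivation:
Line 1: ['journey', 'silver'] (min_width=14, slack=8)
Line 2: ['absolute', 'garden', 'plate'] (min_width=21, slack=1)
Line 3: ['paper', 'grass', 'bean', 'sweet'] (min_width=22, slack=0)
Line 4: ['top', 'matrix', 'fire', 'with'] (min_width=20, slack=2)
Line 5: ['blue', 'bridge', 'code', 'low'] (min_width=20, slack=2)
Line 6: ['glass', 'at', 'I', 'cat', 'silver'] (min_width=21, slack=1)
Line 7: ['book', 'wind', 'book'] (min_width=14, slack=8)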